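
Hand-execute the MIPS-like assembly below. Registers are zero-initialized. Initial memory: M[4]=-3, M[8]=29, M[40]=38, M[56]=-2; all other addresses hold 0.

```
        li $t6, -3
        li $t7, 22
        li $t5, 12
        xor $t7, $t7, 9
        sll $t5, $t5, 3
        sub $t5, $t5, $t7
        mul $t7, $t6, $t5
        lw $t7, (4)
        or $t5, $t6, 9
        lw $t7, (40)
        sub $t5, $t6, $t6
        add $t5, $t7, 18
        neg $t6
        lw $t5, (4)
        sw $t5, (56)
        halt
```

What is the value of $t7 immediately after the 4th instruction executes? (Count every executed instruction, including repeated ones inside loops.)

31

$t6=-3
$t7=22
$t5=12
$t7=22^9=31
After step 4: $t7 = 31.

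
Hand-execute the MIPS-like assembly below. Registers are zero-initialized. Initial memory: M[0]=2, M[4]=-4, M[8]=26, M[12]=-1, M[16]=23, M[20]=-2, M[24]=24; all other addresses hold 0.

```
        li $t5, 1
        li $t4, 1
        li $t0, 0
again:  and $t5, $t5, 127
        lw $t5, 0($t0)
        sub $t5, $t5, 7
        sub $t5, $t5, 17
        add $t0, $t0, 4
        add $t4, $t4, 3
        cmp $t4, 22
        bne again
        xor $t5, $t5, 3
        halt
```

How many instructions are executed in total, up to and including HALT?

61

after li $t5, 1: $t5=1
after li $t4, 1: $t4=1
after li $t0, 0: $t0=0
after and $t5, $t5, 127: $t5=1&127=1
after lw $t5, 0($t0): $t5=M[0]=2
after sub $t5, $t5, 7: $t5=2-7=-5
after sub $t5, $t5, 17: $t5=(-5)-17=-22
after add $t0, $t0, 4: $t0=0+4=4
after add $t4, $t4, 3: $t4=1+3=4
cmp $t4, 22  (cmp 4,22)
bne again: taken
after and $t5, $t5, 127: $t5=(-22)&127=106
after lw $t5, 0($t0): $t5=M[4]=-4
after sub $t5, $t5, 7: $t5=(-4)-7=-11
after sub $t5, $t5, 17: $t5=(-11)-17=-28
after add $t0, $t0, 4: $t0=4+4=8
after add $t4, $t4, 3: $t4=4+3=7
cmp $t4, 22  (cmp 7,22)
bne again: taken
after and $t5, $t5, 127: $t5=(-28)&127=100
after lw $t5, 0($t0): $t5=M[8]=26
after sub $t5, $t5, 7: $t5=26-7=19
after sub $t5, $t5, 17: $t5=19-17=2
after add $t0, $t0, 4: $t0=8+4=12
after add $t4, $t4, 3: $t4=7+3=10
cmp $t4, 22  (cmp 10,22)
bne again: taken
after and $t5, $t5, 127: $t5=2&127=2
after lw $t5, 0($t0): $t5=M[12]=-1
after sub $t5, $t5, 7: $t5=(-1)-7=-8
after sub $t5, $t5, 17: $t5=(-8)-17=-25
after add $t0, $t0, 4: $t0=12+4=16
after add $t4, $t4, 3: $t4=10+3=13
cmp $t4, 22  (cmp 13,22)
bne again: taken
after and $t5, $t5, 127: $t5=(-25)&127=103
after lw $t5, 0($t0): $t5=M[16]=23
after sub $t5, $t5, 7: $t5=23-7=16
after sub $t5, $t5, 17: $t5=16-17=-1
after add $t0, $t0, 4: $t0=16+4=20
after add $t4, $t4, 3: $t4=13+3=16
cmp $t4, 22  (cmp 16,22)
bne again: taken
after and $t5, $t5, 127: $t5=(-1)&127=127
after lw $t5, 0($t0): $t5=M[20]=-2
after sub $t5, $t5, 7: $t5=(-2)-7=-9
after sub $t5, $t5, 17: $t5=(-9)-17=-26
after add $t0, $t0, 4: $t0=20+4=24
after add $t4, $t4, 3: $t4=16+3=19
cmp $t4, 22  (cmp 19,22)
bne again: taken
after and $t5, $t5, 127: $t5=(-26)&127=102
after lw $t5, 0($t0): $t5=M[24]=24
after sub $t5, $t5, 7: $t5=24-7=17
after sub $t5, $t5, 17: $t5=17-17=0
after add $t0, $t0, 4: $t0=24+4=28
after add $t4, $t4, 3: $t4=19+3=22
cmp $t4, 22  (cmp 22,22)
bne again: not taken
after xor $t5, $t5, 3: $t5=0^3=3
halt.
Total executed instructions: 61.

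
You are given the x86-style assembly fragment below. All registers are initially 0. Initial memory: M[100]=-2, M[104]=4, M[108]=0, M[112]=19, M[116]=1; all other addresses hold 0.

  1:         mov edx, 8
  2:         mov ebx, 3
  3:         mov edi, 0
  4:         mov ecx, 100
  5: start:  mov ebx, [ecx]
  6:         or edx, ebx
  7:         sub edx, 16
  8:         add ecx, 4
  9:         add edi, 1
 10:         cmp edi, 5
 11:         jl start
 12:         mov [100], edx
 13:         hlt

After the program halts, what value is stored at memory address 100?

-65

after mov edx, 8: edx=8
after mov ebx, 3: ebx=3
after mov edi, 0: edi=0
after mov ecx, 100: ecx=100
after mov ebx, [ecx]: ebx=M[100]=-2
after or edx, ebx: edx=8|(-2)=-2
after sub edx, 16: edx=(-2)-16=-18
after add ecx, 4: ecx=100+4=104
after add edi, 1: edi=0+1=1
cmp edi, 5  (cmp 1,5)
jl start: taken
after mov ebx, [ecx]: ebx=M[104]=4
after or edx, ebx: edx=(-18)|4=-18
after sub edx, 16: edx=(-18)-16=-34
after add ecx, 4: ecx=104+4=108
after add edi, 1: edi=1+1=2
cmp edi, 5  (cmp 2,5)
jl start: taken
after mov ebx, [ecx]: ebx=M[108]=0
after or edx, ebx: edx=(-34)|0=-34
after sub edx, 16: edx=(-34)-16=-50
after add ecx, 4: ecx=108+4=112
after add edi, 1: edi=2+1=3
cmp edi, 5  (cmp 3,5)
jl start: taken
after mov ebx, [ecx]: ebx=M[112]=19
after or edx, ebx: edx=(-50)|19=-33
after sub edx, 16: edx=(-33)-16=-49
after add ecx, 4: ecx=112+4=116
after add edi, 1: edi=3+1=4
cmp edi, 5  (cmp 4,5)
jl start: taken
after mov ebx, [ecx]: ebx=M[116]=1
after or edx, ebx: edx=(-49)|1=-49
after sub edx, 16: edx=(-49)-16=-65
after add ecx, 4: ecx=116+4=120
after add edi, 1: edi=4+1=5
cmp edi, 5  (cmp 5,5)
jl start: not taken
mov [100], edx → M[100]=-65
halt.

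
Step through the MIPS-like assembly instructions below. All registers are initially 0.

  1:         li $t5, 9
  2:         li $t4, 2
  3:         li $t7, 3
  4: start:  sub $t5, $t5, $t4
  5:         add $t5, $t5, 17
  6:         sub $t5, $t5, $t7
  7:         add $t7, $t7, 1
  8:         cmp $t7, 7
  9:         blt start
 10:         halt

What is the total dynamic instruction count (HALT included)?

li $t5, 9 → $t5=9
li $t4, 2 → $t4=2
li $t7, 3 → $t7=3
sub $t5, $t5, $t4 → $t5=9-2=7
add $t5, $t5, 17 → $t5=7+17=24
sub $t5, $t5, $t7 → $t5=24-3=21
add $t7, $t7, 1 → $t7=3+1=4
cmp $t7, 7  (cmp 4,7)
blt start: taken
sub $t5, $t5, $t4 → $t5=21-2=19
add $t5, $t5, 17 → $t5=19+17=36
sub $t5, $t5, $t7 → $t5=36-4=32
add $t7, $t7, 1 → $t7=4+1=5
cmp $t7, 7  (cmp 5,7)
blt start: taken
sub $t5, $t5, $t4 → $t5=32-2=30
add $t5, $t5, 17 → $t5=30+17=47
sub $t5, $t5, $t7 → $t5=47-5=42
add $t7, $t7, 1 → $t7=5+1=6
cmp $t7, 7  (cmp 6,7)
blt start: taken
sub $t5, $t5, $t4 → $t5=42-2=40
add $t5, $t5, 17 → $t5=40+17=57
sub $t5, $t5, $t7 → $t5=57-6=51
add $t7, $t7, 1 → $t7=6+1=7
cmp $t7, 7  (cmp 7,7)
blt start: not taken
halt.
Total executed instructions: 28.

28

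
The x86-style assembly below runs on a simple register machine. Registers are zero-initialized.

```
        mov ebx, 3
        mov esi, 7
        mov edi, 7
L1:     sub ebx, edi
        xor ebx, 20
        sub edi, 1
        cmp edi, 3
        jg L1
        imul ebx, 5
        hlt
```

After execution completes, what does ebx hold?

-55

ebx=3
esi=7
edi=7
ebx=3-7=-4
ebx=(-4)^20=-24
edi=7-1=6
cmp edi, 3  (cmp 6,3)
jg L1: taken
ebx=(-24)-6=-30
ebx=(-30)^20=-10
edi=6-1=5
cmp edi, 3  (cmp 5,3)
jg L1: taken
ebx=(-10)-5=-15
ebx=(-15)^20=-27
edi=5-1=4
cmp edi, 3  (cmp 4,3)
jg L1: taken
ebx=(-27)-4=-31
ebx=(-31)^20=-11
edi=4-1=3
cmp edi, 3  (cmp 3,3)
jg L1: not taken
ebx=(-11)*5=-55
halt.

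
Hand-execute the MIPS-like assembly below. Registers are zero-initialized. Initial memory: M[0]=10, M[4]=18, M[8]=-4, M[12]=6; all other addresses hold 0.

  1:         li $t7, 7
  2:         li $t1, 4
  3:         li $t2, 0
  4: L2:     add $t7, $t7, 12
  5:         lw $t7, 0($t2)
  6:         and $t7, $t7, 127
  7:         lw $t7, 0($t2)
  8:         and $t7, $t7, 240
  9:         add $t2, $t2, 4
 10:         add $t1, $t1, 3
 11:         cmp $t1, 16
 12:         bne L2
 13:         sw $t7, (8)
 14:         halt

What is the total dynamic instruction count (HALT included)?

41

$t7=7
$t1=4
$t2=0
$t7=7+12=19
$t7=M[0]=10
$t7=10&127=10
$t7=M[0]=10
$t7=10&240=0
$t2=0+4=4
$t1=4+3=7
cmp $t1, 16  (cmp 7,16)
bne L2: taken
$t7=0+12=12
$t7=M[4]=18
$t7=18&127=18
$t7=M[4]=18
$t7=18&240=16
$t2=4+4=8
$t1=7+3=10
cmp $t1, 16  (cmp 10,16)
bne L2: taken
$t7=16+12=28
$t7=M[8]=-4
$t7=(-4)&127=124
$t7=M[8]=-4
$t7=(-4)&240=240
$t2=8+4=12
$t1=10+3=13
cmp $t1, 16  (cmp 13,16)
bne L2: taken
$t7=240+12=252
$t7=M[12]=6
$t7=6&127=6
$t7=M[12]=6
$t7=6&240=0
$t2=12+4=16
$t1=13+3=16
cmp $t1, 16  (cmp 16,16)
bne L2: not taken
sw $t7, (8) → M[8]=0
halt.
Total executed instructions: 41.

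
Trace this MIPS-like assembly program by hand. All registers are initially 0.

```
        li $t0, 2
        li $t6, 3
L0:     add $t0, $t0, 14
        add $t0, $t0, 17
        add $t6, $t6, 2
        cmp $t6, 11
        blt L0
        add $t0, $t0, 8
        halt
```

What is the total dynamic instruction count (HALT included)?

24

li $t0, 2 → $t0=2
li $t6, 3 → $t6=3
add $t0, $t0, 14 → $t0=2+14=16
add $t0, $t0, 17 → $t0=16+17=33
add $t6, $t6, 2 → $t6=3+2=5
cmp $t6, 11  (cmp 5,11)
blt L0: taken
add $t0, $t0, 14 → $t0=33+14=47
add $t0, $t0, 17 → $t0=47+17=64
add $t6, $t6, 2 → $t6=5+2=7
cmp $t6, 11  (cmp 7,11)
blt L0: taken
add $t0, $t0, 14 → $t0=64+14=78
add $t0, $t0, 17 → $t0=78+17=95
add $t6, $t6, 2 → $t6=7+2=9
cmp $t6, 11  (cmp 9,11)
blt L0: taken
add $t0, $t0, 14 → $t0=95+14=109
add $t0, $t0, 17 → $t0=109+17=126
add $t6, $t6, 2 → $t6=9+2=11
cmp $t6, 11  (cmp 11,11)
blt L0: not taken
add $t0, $t0, 8 → $t0=126+8=134
halt.
Total executed instructions: 24.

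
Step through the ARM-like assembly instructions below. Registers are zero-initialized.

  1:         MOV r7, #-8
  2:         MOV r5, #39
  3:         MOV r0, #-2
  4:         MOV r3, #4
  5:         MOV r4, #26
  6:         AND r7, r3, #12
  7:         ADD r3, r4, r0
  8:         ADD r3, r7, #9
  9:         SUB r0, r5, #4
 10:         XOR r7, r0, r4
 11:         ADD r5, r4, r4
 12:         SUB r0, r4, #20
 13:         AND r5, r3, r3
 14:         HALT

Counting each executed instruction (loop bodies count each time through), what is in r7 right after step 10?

57

MOV r7, #-8 → r7=-8
MOV r5, #39 → r5=39
MOV r0, #-2 → r0=-2
MOV r3, #4 → r3=4
MOV r4, #26 → r4=26
AND r7, r3, #12 → r7=4&12=4
ADD r3, r4, r0 → r3=26+(-2)=24
ADD r3, r7, #9 → r3=4+9=13
SUB r0, r5, #4 → r0=39-4=35
XOR r7, r0, r4 → r7=35^26=57
After step 10: r7 = 57.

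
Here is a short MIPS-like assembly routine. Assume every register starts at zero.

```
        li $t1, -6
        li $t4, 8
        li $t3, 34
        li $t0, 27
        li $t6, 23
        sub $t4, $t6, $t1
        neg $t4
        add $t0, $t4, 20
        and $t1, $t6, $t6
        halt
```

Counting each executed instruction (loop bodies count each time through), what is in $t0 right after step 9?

$t1=-6
$t4=8
$t3=34
$t0=27
$t6=23
$t4=23-(-6)=29
$t4=-(29)=-29
$t0=(-29)+20=-9
$t1=23&23=23
After step 9: $t0 = -9.

-9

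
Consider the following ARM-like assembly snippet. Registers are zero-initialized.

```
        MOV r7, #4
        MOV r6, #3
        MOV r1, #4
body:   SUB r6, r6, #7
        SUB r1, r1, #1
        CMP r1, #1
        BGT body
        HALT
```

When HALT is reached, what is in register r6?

-18

MOV r7, #4 → r7=4
MOV r6, #3 → r6=3
MOV r1, #4 → r1=4
SUB r6, r6, #7 → r6=3-7=-4
SUB r1, r1, #1 → r1=4-1=3
CMP r1, #1  (cmp 3,1)
BGT body: taken
SUB r6, r6, #7 → r6=(-4)-7=-11
SUB r1, r1, #1 → r1=3-1=2
CMP r1, #1  (cmp 2,1)
BGT body: taken
SUB r6, r6, #7 → r6=(-11)-7=-18
SUB r1, r1, #1 → r1=2-1=1
CMP r1, #1  (cmp 1,1)
BGT body: not taken
halt.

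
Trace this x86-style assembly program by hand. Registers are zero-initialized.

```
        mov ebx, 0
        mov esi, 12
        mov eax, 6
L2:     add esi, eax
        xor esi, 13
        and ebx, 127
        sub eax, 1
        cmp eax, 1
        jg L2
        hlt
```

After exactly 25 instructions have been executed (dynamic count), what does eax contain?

2

ebx=0
esi=12
eax=6
esi=12+6=18
esi=18^13=31
ebx=0&127=0
eax=6-1=5
cmp eax, 1  (cmp 5,1)
jg L2: taken
esi=31+5=36
esi=36^13=41
ebx=0&127=0
eax=5-1=4
cmp eax, 1  (cmp 4,1)
jg L2: taken
esi=41+4=45
esi=45^13=32
ebx=0&127=0
eax=4-1=3
cmp eax, 1  (cmp 3,1)
jg L2: taken
esi=32+3=35
esi=35^13=46
ebx=0&127=0
eax=3-1=2
After step 25: eax = 2.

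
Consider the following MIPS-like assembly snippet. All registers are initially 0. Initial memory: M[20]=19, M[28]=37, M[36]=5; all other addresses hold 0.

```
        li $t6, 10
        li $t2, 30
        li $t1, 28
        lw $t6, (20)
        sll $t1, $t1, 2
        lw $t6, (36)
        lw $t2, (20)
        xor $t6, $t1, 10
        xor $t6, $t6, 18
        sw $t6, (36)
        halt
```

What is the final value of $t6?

104

$t6=10
$t2=30
$t1=28
$t6=M[20]=19
$t1=28<<2=112
$t6=M[36]=5
$t2=M[20]=19
$t6=112^10=122
$t6=122^18=104
sw $t6, (36) → M[36]=104
halt.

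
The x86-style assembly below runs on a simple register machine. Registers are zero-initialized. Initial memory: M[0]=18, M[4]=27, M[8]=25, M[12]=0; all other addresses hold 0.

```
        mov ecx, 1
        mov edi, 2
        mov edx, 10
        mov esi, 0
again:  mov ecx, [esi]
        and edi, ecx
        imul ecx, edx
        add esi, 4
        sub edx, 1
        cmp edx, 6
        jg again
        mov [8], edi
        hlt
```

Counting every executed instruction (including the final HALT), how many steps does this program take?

ecx=1
edi=2
edx=10
esi=0
ecx=M[0]=18
edi=2&18=2
ecx=18*10=180
esi=0+4=4
edx=10-1=9
cmp edx, 6  (cmp 9,6)
jg again: taken
ecx=M[4]=27
edi=2&27=2
ecx=27*9=243
esi=4+4=8
edx=9-1=8
cmp edx, 6  (cmp 8,6)
jg again: taken
ecx=M[8]=25
edi=2&25=0
ecx=25*8=200
esi=8+4=12
edx=8-1=7
cmp edx, 6  (cmp 7,6)
jg again: taken
ecx=M[12]=0
edi=0&0=0
ecx=0*7=0
esi=12+4=16
edx=7-1=6
cmp edx, 6  (cmp 6,6)
jg again: not taken
mov [8], edi → M[8]=0
halt.
Total executed instructions: 34.

34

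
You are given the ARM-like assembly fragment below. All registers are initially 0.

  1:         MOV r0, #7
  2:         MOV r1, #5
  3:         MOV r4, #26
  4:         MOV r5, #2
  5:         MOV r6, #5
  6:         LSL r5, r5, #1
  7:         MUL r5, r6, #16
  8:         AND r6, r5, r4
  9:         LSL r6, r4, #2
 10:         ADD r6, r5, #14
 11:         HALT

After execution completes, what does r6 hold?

after MOV r0, #7: r0=7
after MOV r1, #5: r1=5
after MOV r4, #26: r4=26
after MOV r5, #2: r5=2
after MOV r6, #5: r6=5
after LSL r5, r5, #1: r5=2<<1=4
after MUL r5, r6, #16: r5=5*16=80
after AND r6, r5, r4: r6=80&26=16
after LSL r6, r4, #2: r6=26<<2=104
after ADD r6, r5, #14: r6=80+14=94
halt.

94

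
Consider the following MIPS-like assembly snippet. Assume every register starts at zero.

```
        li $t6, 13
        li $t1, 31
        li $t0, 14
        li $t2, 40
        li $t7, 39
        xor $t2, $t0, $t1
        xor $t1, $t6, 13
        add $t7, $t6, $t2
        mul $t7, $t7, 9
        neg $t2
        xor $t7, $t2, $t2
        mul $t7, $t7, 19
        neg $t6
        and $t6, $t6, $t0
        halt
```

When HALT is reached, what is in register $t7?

$t6=13
$t1=31
$t0=14
$t2=40
$t7=39
$t2=14^31=17
$t1=13^13=0
$t7=13+17=30
$t7=30*9=270
$t2=-(17)=-17
$t7=(-17)^(-17)=0
$t7=0*19=0
$t6=-(13)=-13
$t6=(-13)&14=2
halt.

0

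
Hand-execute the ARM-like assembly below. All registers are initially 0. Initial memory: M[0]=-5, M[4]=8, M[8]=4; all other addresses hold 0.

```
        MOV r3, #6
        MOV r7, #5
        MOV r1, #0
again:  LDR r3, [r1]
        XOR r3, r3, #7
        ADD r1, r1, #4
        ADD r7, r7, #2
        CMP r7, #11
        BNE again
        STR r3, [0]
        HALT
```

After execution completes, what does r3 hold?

MOV r3, #6 → r3=6
MOV r7, #5 → r7=5
MOV r1, #0 → r1=0
LDR r3, [r1] → r3=M[0]=-5
XOR r3, r3, #7 → r3=(-5)^7=-4
ADD r1, r1, #4 → r1=0+4=4
ADD r7, r7, #2 → r7=5+2=7
CMP r7, #11  (cmp 7,11)
BNE again: taken
LDR r3, [r1] → r3=M[4]=8
XOR r3, r3, #7 → r3=8^7=15
ADD r1, r1, #4 → r1=4+4=8
ADD r7, r7, #2 → r7=7+2=9
CMP r7, #11  (cmp 9,11)
BNE again: taken
LDR r3, [r1] → r3=M[8]=4
XOR r3, r3, #7 → r3=4^7=3
ADD r1, r1, #4 → r1=8+4=12
ADD r7, r7, #2 → r7=9+2=11
CMP r7, #11  (cmp 11,11)
BNE again: not taken
STR r3, [0] → M[0]=3
halt.

3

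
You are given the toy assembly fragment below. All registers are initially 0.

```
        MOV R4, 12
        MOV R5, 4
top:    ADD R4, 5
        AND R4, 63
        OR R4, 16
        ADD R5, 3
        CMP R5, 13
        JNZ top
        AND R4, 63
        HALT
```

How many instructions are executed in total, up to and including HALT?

R4=12
R5=4
R4=12+5=17
R4=17&63=17
R4=17|16=17
R5=4+3=7
CMP R5, 13  (cmp 7,13)
JNZ top: taken
R4=17+5=22
R4=22&63=22
R4=22|16=22
R5=7+3=10
CMP R5, 13  (cmp 10,13)
JNZ top: taken
R4=22+5=27
R4=27&63=27
R4=27|16=27
R5=10+3=13
CMP R5, 13  (cmp 13,13)
JNZ top: not taken
R4=27&63=27
halt.
Total executed instructions: 22.

22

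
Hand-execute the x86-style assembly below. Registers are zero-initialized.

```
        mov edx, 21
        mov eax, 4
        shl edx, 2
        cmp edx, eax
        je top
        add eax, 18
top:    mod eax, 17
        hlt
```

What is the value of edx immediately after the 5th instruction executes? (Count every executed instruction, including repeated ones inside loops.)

edx=21
eax=4
edx=21<<2=84
cmp edx, eax  (cmp 84,4)
je top: not taken
After step 5: edx = 84.

84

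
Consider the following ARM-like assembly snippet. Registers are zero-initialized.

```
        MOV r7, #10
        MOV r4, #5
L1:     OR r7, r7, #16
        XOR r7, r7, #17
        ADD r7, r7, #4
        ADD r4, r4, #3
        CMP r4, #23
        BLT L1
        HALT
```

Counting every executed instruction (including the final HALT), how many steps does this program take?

MOV r7, #10 → r7=10
MOV r4, #5 → r4=5
OR r7, r7, #16 → r7=10|16=26
XOR r7, r7, #17 → r7=26^17=11
ADD r7, r7, #4 → r7=11+4=15
ADD r4, r4, #3 → r4=5+3=8
CMP r4, #23  (cmp 8,23)
BLT L1: taken
OR r7, r7, #16 → r7=15|16=31
XOR r7, r7, #17 → r7=31^17=14
ADD r7, r7, #4 → r7=14+4=18
ADD r4, r4, #3 → r4=8+3=11
CMP r4, #23  (cmp 11,23)
BLT L1: taken
OR r7, r7, #16 → r7=18|16=18
XOR r7, r7, #17 → r7=18^17=3
ADD r7, r7, #4 → r7=3+4=7
ADD r4, r4, #3 → r4=11+3=14
CMP r4, #23  (cmp 14,23)
BLT L1: taken
OR r7, r7, #16 → r7=7|16=23
XOR r7, r7, #17 → r7=23^17=6
ADD r7, r7, #4 → r7=6+4=10
ADD r4, r4, #3 → r4=14+3=17
CMP r4, #23  (cmp 17,23)
BLT L1: taken
OR r7, r7, #16 → r7=10|16=26
XOR r7, r7, #17 → r7=26^17=11
ADD r7, r7, #4 → r7=11+4=15
ADD r4, r4, #3 → r4=17+3=20
CMP r4, #23  (cmp 20,23)
BLT L1: taken
OR r7, r7, #16 → r7=15|16=31
XOR r7, r7, #17 → r7=31^17=14
ADD r7, r7, #4 → r7=14+4=18
ADD r4, r4, #3 → r4=20+3=23
CMP r4, #23  (cmp 23,23)
BLT L1: not taken
halt.
Total executed instructions: 39.

39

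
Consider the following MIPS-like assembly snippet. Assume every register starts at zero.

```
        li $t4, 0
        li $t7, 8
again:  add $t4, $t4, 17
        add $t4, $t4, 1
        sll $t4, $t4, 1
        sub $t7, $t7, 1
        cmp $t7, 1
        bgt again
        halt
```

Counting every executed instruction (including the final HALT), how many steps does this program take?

after li $t4, 0: $t4=0
after li $t7, 8: $t7=8
after add $t4, $t4, 17: $t4=0+17=17
after add $t4, $t4, 1: $t4=17+1=18
after sll $t4, $t4, 1: $t4=18<<1=36
after sub $t7, $t7, 1: $t7=8-1=7
cmp $t7, 1  (cmp 7,1)
bgt again: taken
after add $t4, $t4, 17: $t4=36+17=53
after add $t4, $t4, 1: $t4=53+1=54
after sll $t4, $t4, 1: $t4=54<<1=108
after sub $t7, $t7, 1: $t7=7-1=6
cmp $t7, 1  (cmp 6,1)
bgt again: taken
after add $t4, $t4, 17: $t4=108+17=125
after add $t4, $t4, 1: $t4=125+1=126
after sll $t4, $t4, 1: $t4=126<<1=252
after sub $t7, $t7, 1: $t7=6-1=5
cmp $t7, 1  (cmp 5,1)
bgt again: taken
after add $t4, $t4, 17: $t4=252+17=269
after add $t4, $t4, 1: $t4=269+1=270
after sll $t4, $t4, 1: $t4=270<<1=540
after sub $t7, $t7, 1: $t7=5-1=4
cmp $t7, 1  (cmp 4,1)
bgt again: taken
after add $t4, $t4, 17: $t4=540+17=557
after add $t4, $t4, 1: $t4=557+1=558
after sll $t4, $t4, 1: $t4=558<<1=1116
after sub $t7, $t7, 1: $t7=4-1=3
cmp $t7, 1  (cmp 3,1)
bgt again: taken
after add $t4, $t4, 17: $t4=1116+17=1133
after add $t4, $t4, 1: $t4=1133+1=1134
after sll $t4, $t4, 1: $t4=1134<<1=2268
after sub $t7, $t7, 1: $t7=3-1=2
cmp $t7, 1  (cmp 2,1)
bgt again: taken
after add $t4, $t4, 17: $t4=2268+17=2285
after add $t4, $t4, 1: $t4=2285+1=2286
after sll $t4, $t4, 1: $t4=2286<<1=4572
after sub $t7, $t7, 1: $t7=2-1=1
cmp $t7, 1  (cmp 1,1)
bgt again: not taken
halt.
Total executed instructions: 45.

45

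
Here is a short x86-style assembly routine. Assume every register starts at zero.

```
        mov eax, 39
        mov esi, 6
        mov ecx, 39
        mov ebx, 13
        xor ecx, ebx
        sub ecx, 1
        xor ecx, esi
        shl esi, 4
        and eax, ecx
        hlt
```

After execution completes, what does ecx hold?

47

eax=39
esi=6
ecx=39
ebx=13
ecx=39^13=42
ecx=42-1=41
ecx=41^6=47
esi=6<<4=96
eax=39&47=39
halt.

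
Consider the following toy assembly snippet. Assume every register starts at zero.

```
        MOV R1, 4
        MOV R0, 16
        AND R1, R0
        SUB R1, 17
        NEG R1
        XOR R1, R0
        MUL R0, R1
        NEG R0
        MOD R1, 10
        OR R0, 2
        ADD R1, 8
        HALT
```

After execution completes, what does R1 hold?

9

MOV R1, 4 → R1=4
MOV R0, 16 → R0=16
AND R1, R0 → R1=4&16=0
SUB R1, 17 → R1=0-17=-17
NEG R1 → R1=-(-17)=17
XOR R1, R0 → R1=17^16=1
MUL R0, R1 → R0=16*1=16
NEG R0 → R0=-(16)=-16
MOD R1, 10 → R1=1%10=1
OR R0, 2 → R0=(-16)|2=-14
ADD R1, 8 → R1=1+8=9
halt.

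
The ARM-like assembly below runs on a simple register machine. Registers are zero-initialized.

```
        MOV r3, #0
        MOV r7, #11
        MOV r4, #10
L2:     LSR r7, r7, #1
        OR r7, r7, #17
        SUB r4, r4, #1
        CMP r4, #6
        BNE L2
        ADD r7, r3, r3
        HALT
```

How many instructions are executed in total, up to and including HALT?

25

MOV r3, #0 → r3=0
MOV r7, #11 → r7=11
MOV r4, #10 → r4=10
LSR r7, r7, #1 → r7=11>>1=5
OR r7, r7, #17 → r7=5|17=21
SUB r4, r4, #1 → r4=10-1=9
CMP r4, #6  (cmp 9,6)
BNE L2: taken
LSR r7, r7, #1 → r7=21>>1=10
OR r7, r7, #17 → r7=10|17=27
SUB r4, r4, #1 → r4=9-1=8
CMP r4, #6  (cmp 8,6)
BNE L2: taken
LSR r7, r7, #1 → r7=27>>1=13
OR r7, r7, #17 → r7=13|17=29
SUB r4, r4, #1 → r4=8-1=7
CMP r4, #6  (cmp 7,6)
BNE L2: taken
LSR r7, r7, #1 → r7=29>>1=14
OR r7, r7, #17 → r7=14|17=31
SUB r4, r4, #1 → r4=7-1=6
CMP r4, #6  (cmp 6,6)
BNE L2: not taken
ADD r7, r3, r3 → r7=0+0=0
halt.
Total executed instructions: 25.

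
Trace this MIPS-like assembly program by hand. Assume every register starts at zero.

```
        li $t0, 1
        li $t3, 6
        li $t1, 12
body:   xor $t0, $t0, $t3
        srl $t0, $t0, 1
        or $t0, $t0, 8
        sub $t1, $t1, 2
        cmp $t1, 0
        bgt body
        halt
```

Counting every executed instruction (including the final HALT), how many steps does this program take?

40

li $t0, 1 → $t0=1
li $t3, 6 → $t3=6
li $t1, 12 → $t1=12
xor $t0, $t0, $t3 → $t0=1^6=7
srl $t0, $t0, 1 → $t0=7>>1=3
or $t0, $t0, 8 → $t0=3|8=11
sub $t1, $t1, 2 → $t1=12-2=10
cmp $t1, 0  (cmp 10,0)
bgt body: taken
xor $t0, $t0, $t3 → $t0=11^6=13
srl $t0, $t0, 1 → $t0=13>>1=6
or $t0, $t0, 8 → $t0=6|8=14
sub $t1, $t1, 2 → $t1=10-2=8
cmp $t1, 0  (cmp 8,0)
bgt body: taken
xor $t0, $t0, $t3 → $t0=14^6=8
srl $t0, $t0, 1 → $t0=8>>1=4
or $t0, $t0, 8 → $t0=4|8=12
sub $t1, $t1, 2 → $t1=8-2=6
cmp $t1, 0  (cmp 6,0)
bgt body: taken
xor $t0, $t0, $t3 → $t0=12^6=10
srl $t0, $t0, 1 → $t0=10>>1=5
or $t0, $t0, 8 → $t0=5|8=13
sub $t1, $t1, 2 → $t1=6-2=4
cmp $t1, 0  (cmp 4,0)
bgt body: taken
xor $t0, $t0, $t3 → $t0=13^6=11
srl $t0, $t0, 1 → $t0=11>>1=5
or $t0, $t0, 8 → $t0=5|8=13
sub $t1, $t1, 2 → $t1=4-2=2
cmp $t1, 0  (cmp 2,0)
bgt body: taken
xor $t0, $t0, $t3 → $t0=13^6=11
srl $t0, $t0, 1 → $t0=11>>1=5
or $t0, $t0, 8 → $t0=5|8=13
sub $t1, $t1, 2 → $t1=2-2=0
cmp $t1, 0  (cmp 0,0)
bgt body: not taken
halt.
Total executed instructions: 40.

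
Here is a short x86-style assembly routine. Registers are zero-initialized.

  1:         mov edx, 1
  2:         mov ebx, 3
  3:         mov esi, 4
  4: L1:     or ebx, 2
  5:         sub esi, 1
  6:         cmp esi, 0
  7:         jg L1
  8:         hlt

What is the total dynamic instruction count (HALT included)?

20

edx=1
ebx=3
esi=4
ebx=3|2=3
esi=4-1=3
cmp esi, 0  (cmp 3,0)
jg L1: taken
ebx=3|2=3
esi=3-1=2
cmp esi, 0  (cmp 2,0)
jg L1: taken
ebx=3|2=3
esi=2-1=1
cmp esi, 0  (cmp 1,0)
jg L1: taken
ebx=3|2=3
esi=1-1=0
cmp esi, 0  (cmp 0,0)
jg L1: not taken
halt.
Total executed instructions: 20.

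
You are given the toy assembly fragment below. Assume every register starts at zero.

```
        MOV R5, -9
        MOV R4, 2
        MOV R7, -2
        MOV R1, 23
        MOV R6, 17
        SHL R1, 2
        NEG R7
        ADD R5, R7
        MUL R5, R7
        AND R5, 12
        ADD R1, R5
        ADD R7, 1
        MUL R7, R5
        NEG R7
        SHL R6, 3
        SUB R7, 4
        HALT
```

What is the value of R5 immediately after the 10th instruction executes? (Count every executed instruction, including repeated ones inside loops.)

after MOV R5, -9: R5=-9
after MOV R4, 2: R4=2
after MOV R7, -2: R7=-2
after MOV R1, 23: R1=23
after MOV R6, 17: R6=17
after SHL R1, 2: R1=23<<2=92
after NEG R7: R7=-(-2)=2
after ADD R5, R7: R5=(-9)+2=-7
after MUL R5, R7: R5=(-7)*2=-14
after AND R5, 12: R5=(-14)&12=0
After step 10: R5 = 0.

0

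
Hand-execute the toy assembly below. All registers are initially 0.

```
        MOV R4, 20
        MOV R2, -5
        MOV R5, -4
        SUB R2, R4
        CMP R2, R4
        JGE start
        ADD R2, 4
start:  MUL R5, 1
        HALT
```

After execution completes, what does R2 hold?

-21

MOV R4, 20 → R4=20
MOV R2, -5 → R2=-5
MOV R5, -4 → R5=-4
SUB R2, R4 → R2=(-5)-20=-25
CMP R2, R4  (cmp -25,20)
JGE start: not taken
ADD R2, 4 → R2=(-25)+4=-21
MUL R5, 1 → R5=(-4)*1=-4
halt.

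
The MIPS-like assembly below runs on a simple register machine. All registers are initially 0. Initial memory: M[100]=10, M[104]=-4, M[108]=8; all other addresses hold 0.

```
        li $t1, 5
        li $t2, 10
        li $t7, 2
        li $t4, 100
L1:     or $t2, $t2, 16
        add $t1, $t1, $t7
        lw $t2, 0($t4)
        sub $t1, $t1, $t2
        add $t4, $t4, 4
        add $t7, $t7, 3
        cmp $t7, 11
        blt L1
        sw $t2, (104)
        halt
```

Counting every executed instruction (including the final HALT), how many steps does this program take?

li $t1, 5 → $t1=5
li $t2, 10 → $t2=10
li $t7, 2 → $t7=2
li $t4, 100 → $t4=100
or $t2, $t2, 16 → $t2=10|16=26
add $t1, $t1, $t7 → $t1=5+2=7
lw $t2, 0($t4) → $t2=M[100]=10
sub $t1, $t1, $t2 → $t1=7-10=-3
add $t4, $t4, 4 → $t4=100+4=104
add $t7, $t7, 3 → $t7=2+3=5
cmp $t7, 11  (cmp 5,11)
blt L1: taken
or $t2, $t2, 16 → $t2=10|16=26
add $t1, $t1, $t7 → $t1=(-3)+5=2
lw $t2, 0($t4) → $t2=M[104]=-4
sub $t1, $t1, $t2 → $t1=2-(-4)=6
add $t4, $t4, 4 → $t4=104+4=108
add $t7, $t7, 3 → $t7=5+3=8
cmp $t7, 11  (cmp 8,11)
blt L1: taken
or $t2, $t2, 16 → $t2=(-4)|16=-4
add $t1, $t1, $t7 → $t1=6+8=14
lw $t2, 0($t4) → $t2=M[108]=8
sub $t1, $t1, $t2 → $t1=14-8=6
add $t4, $t4, 4 → $t4=108+4=112
add $t7, $t7, 3 → $t7=8+3=11
cmp $t7, 11  (cmp 11,11)
blt L1: not taken
sw $t2, (104) → M[104]=8
halt.
Total executed instructions: 30.

30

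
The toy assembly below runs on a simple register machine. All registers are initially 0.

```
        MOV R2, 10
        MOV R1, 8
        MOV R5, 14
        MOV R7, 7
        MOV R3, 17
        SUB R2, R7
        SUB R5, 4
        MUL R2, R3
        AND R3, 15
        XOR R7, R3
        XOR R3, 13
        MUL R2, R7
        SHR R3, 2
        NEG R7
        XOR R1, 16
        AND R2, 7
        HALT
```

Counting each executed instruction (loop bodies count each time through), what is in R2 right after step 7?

3

after MOV R2, 10: R2=10
after MOV R1, 8: R1=8
after MOV R5, 14: R5=14
after MOV R7, 7: R7=7
after MOV R3, 17: R3=17
after SUB R2, R7: R2=10-7=3
after SUB R5, 4: R5=14-4=10
After step 7: R2 = 3.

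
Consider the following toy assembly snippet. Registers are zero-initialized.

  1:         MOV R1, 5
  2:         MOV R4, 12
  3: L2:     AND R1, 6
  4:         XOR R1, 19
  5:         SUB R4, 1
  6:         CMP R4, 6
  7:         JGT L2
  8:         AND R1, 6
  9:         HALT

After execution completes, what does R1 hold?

4

MOV R1, 5 → R1=5
MOV R4, 12 → R4=12
AND R1, 6 → R1=5&6=4
XOR R1, 19 → R1=4^19=23
SUB R4, 1 → R4=12-1=11
CMP R4, 6  (cmp 11,6)
JGT L2: taken
AND R1, 6 → R1=23&6=6
XOR R1, 19 → R1=6^19=21
SUB R4, 1 → R4=11-1=10
CMP R4, 6  (cmp 10,6)
JGT L2: taken
AND R1, 6 → R1=21&6=4
XOR R1, 19 → R1=4^19=23
SUB R4, 1 → R4=10-1=9
CMP R4, 6  (cmp 9,6)
JGT L2: taken
AND R1, 6 → R1=23&6=6
XOR R1, 19 → R1=6^19=21
SUB R4, 1 → R4=9-1=8
CMP R4, 6  (cmp 8,6)
JGT L2: taken
AND R1, 6 → R1=21&6=4
XOR R1, 19 → R1=4^19=23
SUB R4, 1 → R4=8-1=7
CMP R4, 6  (cmp 7,6)
JGT L2: taken
AND R1, 6 → R1=23&6=6
XOR R1, 19 → R1=6^19=21
SUB R4, 1 → R4=7-1=6
CMP R4, 6  (cmp 6,6)
JGT L2: not taken
AND R1, 6 → R1=21&6=4
halt.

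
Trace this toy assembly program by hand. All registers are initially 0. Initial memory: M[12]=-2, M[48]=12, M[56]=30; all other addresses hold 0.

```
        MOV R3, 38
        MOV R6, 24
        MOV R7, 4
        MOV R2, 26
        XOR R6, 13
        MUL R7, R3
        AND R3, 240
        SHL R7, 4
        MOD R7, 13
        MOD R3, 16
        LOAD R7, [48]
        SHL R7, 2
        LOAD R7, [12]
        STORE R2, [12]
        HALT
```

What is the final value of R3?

0

R3=38
R6=24
R7=4
R2=26
R6=24^13=21
R7=4*38=152
R3=38&240=32
R7=152<<4=2432
R7=2432%13=1
R3=32%16=0
R7=M[48]=12
R7=12<<2=48
R7=M[12]=-2
STORE R2, [12] → M[12]=26
halt.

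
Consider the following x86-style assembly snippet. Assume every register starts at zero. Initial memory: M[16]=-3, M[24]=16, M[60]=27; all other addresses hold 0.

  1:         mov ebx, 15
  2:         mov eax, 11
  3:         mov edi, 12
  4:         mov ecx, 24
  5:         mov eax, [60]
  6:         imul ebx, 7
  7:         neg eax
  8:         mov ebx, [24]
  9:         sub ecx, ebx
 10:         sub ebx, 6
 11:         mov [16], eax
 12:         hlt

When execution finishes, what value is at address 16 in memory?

-27

ebx=15
eax=11
edi=12
ecx=24
eax=M[60]=27
ebx=15*7=105
eax=-(27)=-27
ebx=M[24]=16
ecx=24-16=8
ebx=16-6=10
mov [16], eax → M[16]=-27
halt.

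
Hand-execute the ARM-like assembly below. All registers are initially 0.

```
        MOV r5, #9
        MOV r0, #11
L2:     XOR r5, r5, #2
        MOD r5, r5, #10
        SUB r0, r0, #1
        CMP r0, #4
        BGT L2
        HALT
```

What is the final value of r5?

1

after MOV r5, #9: r5=9
after MOV r0, #11: r0=11
after XOR r5, r5, #2: r5=9^2=11
after MOD r5, r5, #10: r5=11%10=1
after SUB r0, r0, #1: r0=11-1=10
CMP r0, #4  (cmp 10,4)
BGT L2: taken
after XOR r5, r5, #2: r5=1^2=3
after MOD r5, r5, #10: r5=3%10=3
after SUB r0, r0, #1: r0=10-1=9
CMP r0, #4  (cmp 9,4)
BGT L2: taken
after XOR r5, r5, #2: r5=3^2=1
after MOD r5, r5, #10: r5=1%10=1
after SUB r0, r0, #1: r0=9-1=8
CMP r0, #4  (cmp 8,4)
BGT L2: taken
after XOR r5, r5, #2: r5=1^2=3
after MOD r5, r5, #10: r5=3%10=3
after SUB r0, r0, #1: r0=8-1=7
CMP r0, #4  (cmp 7,4)
BGT L2: taken
after XOR r5, r5, #2: r5=3^2=1
after MOD r5, r5, #10: r5=1%10=1
after SUB r0, r0, #1: r0=7-1=6
CMP r0, #4  (cmp 6,4)
BGT L2: taken
after XOR r5, r5, #2: r5=1^2=3
after MOD r5, r5, #10: r5=3%10=3
after SUB r0, r0, #1: r0=6-1=5
CMP r0, #4  (cmp 5,4)
BGT L2: taken
after XOR r5, r5, #2: r5=3^2=1
after MOD r5, r5, #10: r5=1%10=1
after SUB r0, r0, #1: r0=5-1=4
CMP r0, #4  (cmp 4,4)
BGT L2: not taken
halt.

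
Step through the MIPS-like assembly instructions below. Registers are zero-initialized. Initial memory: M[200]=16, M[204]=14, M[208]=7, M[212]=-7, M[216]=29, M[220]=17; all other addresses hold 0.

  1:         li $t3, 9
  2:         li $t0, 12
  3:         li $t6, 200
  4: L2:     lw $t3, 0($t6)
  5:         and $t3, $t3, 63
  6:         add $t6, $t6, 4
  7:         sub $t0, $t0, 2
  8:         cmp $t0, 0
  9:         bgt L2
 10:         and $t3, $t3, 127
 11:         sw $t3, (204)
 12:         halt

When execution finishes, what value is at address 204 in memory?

17

li $t3, 9 → $t3=9
li $t0, 12 → $t0=12
li $t6, 200 → $t6=200
lw $t3, 0($t6) → $t3=M[200]=16
and $t3, $t3, 63 → $t3=16&63=16
add $t6, $t6, 4 → $t6=200+4=204
sub $t0, $t0, 2 → $t0=12-2=10
cmp $t0, 0  (cmp 10,0)
bgt L2: taken
lw $t3, 0($t6) → $t3=M[204]=14
and $t3, $t3, 63 → $t3=14&63=14
add $t6, $t6, 4 → $t6=204+4=208
sub $t0, $t0, 2 → $t0=10-2=8
cmp $t0, 0  (cmp 8,0)
bgt L2: taken
lw $t3, 0($t6) → $t3=M[208]=7
and $t3, $t3, 63 → $t3=7&63=7
add $t6, $t6, 4 → $t6=208+4=212
sub $t0, $t0, 2 → $t0=8-2=6
cmp $t0, 0  (cmp 6,0)
bgt L2: taken
lw $t3, 0($t6) → $t3=M[212]=-7
and $t3, $t3, 63 → $t3=(-7)&63=57
add $t6, $t6, 4 → $t6=212+4=216
sub $t0, $t0, 2 → $t0=6-2=4
cmp $t0, 0  (cmp 4,0)
bgt L2: taken
lw $t3, 0($t6) → $t3=M[216]=29
and $t3, $t3, 63 → $t3=29&63=29
add $t6, $t6, 4 → $t6=216+4=220
sub $t0, $t0, 2 → $t0=4-2=2
cmp $t0, 0  (cmp 2,0)
bgt L2: taken
lw $t3, 0($t6) → $t3=M[220]=17
and $t3, $t3, 63 → $t3=17&63=17
add $t6, $t6, 4 → $t6=220+4=224
sub $t0, $t0, 2 → $t0=2-2=0
cmp $t0, 0  (cmp 0,0)
bgt L2: not taken
and $t3, $t3, 127 → $t3=17&127=17
sw $t3, (204) → M[204]=17
halt.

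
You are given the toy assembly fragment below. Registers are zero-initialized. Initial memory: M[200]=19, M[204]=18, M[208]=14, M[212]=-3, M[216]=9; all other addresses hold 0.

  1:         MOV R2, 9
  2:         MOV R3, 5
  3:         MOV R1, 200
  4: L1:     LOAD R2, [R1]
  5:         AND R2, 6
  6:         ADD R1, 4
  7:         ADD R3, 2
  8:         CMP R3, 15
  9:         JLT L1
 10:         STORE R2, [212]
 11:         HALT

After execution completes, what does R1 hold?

after MOV R2, 9: R2=9
after MOV R3, 5: R3=5
after MOV R1, 200: R1=200
after LOAD R2, [R1]: R2=M[200]=19
after AND R2, 6: R2=19&6=2
after ADD R1, 4: R1=200+4=204
after ADD R3, 2: R3=5+2=7
CMP R3, 15  (cmp 7,15)
JLT L1: taken
after LOAD R2, [R1]: R2=M[204]=18
after AND R2, 6: R2=18&6=2
after ADD R1, 4: R1=204+4=208
after ADD R3, 2: R3=7+2=9
CMP R3, 15  (cmp 9,15)
JLT L1: taken
after LOAD R2, [R1]: R2=M[208]=14
after AND R2, 6: R2=14&6=6
after ADD R1, 4: R1=208+4=212
after ADD R3, 2: R3=9+2=11
CMP R3, 15  (cmp 11,15)
JLT L1: taken
after LOAD R2, [R1]: R2=M[212]=-3
after AND R2, 6: R2=(-3)&6=4
after ADD R1, 4: R1=212+4=216
after ADD R3, 2: R3=11+2=13
CMP R3, 15  (cmp 13,15)
JLT L1: taken
after LOAD R2, [R1]: R2=M[216]=9
after AND R2, 6: R2=9&6=0
after ADD R1, 4: R1=216+4=220
after ADD R3, 2: R3=13+2=15
CMP R3, 15  (cmp 15,15)
JLT L1: not taken
STORE R2, [212] → M[212]=0
halt.

220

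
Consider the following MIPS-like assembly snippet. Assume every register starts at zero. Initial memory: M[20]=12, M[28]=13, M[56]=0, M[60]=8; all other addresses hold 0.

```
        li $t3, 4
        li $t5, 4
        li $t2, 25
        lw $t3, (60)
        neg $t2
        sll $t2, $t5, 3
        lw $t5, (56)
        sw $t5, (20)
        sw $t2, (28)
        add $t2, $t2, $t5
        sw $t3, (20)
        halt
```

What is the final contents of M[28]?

32

$t3=4
$t5=4
$t2=25
$t3=M[60]=8
$t2=-(25)=-25
$t2=4<<3=32
$t5=M[56]=0
sw $t5, (20) → M[20]=0
sw $t2, (28) → M[28]=32
$t2=32+0=32
sw $t3, (20) → M[20]=8
halt.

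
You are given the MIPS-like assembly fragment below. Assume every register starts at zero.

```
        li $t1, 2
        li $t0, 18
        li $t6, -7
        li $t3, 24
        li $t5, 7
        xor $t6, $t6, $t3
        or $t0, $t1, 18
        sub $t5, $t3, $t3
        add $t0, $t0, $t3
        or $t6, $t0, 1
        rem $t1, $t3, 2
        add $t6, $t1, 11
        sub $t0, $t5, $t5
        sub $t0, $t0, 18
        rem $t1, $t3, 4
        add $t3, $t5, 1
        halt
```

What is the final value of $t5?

0

$t1=2
$t0=18
$t6=-7
$t3=24
$t5=7
$t6=(-7)^24=-31
$t0=2|18=18
$t5=24-24=0
$t0=18+24=42
$t6=42|1=43
$t1=24%2=0
$t6=0+11=11
$t0=0-0=0
$t0=0-18=-18
$t1=24%4=0
$t3=0+1=1
halt.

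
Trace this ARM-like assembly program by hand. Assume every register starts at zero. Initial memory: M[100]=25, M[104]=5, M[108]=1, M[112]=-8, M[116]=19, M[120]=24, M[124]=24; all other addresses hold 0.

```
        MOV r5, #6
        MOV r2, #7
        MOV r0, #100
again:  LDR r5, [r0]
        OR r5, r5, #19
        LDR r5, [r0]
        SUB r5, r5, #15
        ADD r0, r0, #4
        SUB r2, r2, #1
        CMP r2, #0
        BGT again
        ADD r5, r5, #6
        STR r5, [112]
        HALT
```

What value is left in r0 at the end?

128

r5=6
r2=7
r0=100
r5=M[100]=25
r5=25|19=27
r5=M[100]=25
r5=25-15=10
r0=100+4=104
r2=7-1=6
CMP r2, #0  (cmp 6,0)
BGT again: taken
r5=M[104]=5
r5=5|19=23
r5=M[104]=5
r5=5-15=-10
r0=104+4=108
r2=6-1=5
CMP r2, #0  (cmp 5,0)
BGT again: taken
r5=M[108]=1
r5=1|19=19
r5=M[108]=1
r5=1-15=-14
r0=108+4=112
r2=5-1=4
CMP r2, #0  (cmp 4,0)
BGT again: taken
r5=M[112]=-8
r5=(-8)|19=-5
r5=M[112]=-8
r5=(-8)-15=-23
r0=112+4=116
r2=4-1=3
CMP r2, #0  (cmp 3,0)
BGT again: taken
r5=M[116]=19
r5=19|19=19
r5=M[116]=19
r5=19-15=4
r0=116+4=120
r2=3-1=2
CMP r2, #0  (cmp 2,0)
BGT again: taken
r5=M[120]=24
r5=24|19=27
r5=M[120]=24
r5=24-15=9
r0=120+4=124
r2=2-1=1
CMP r2, #0  (cmp 1,0)
BGT again: taken
r5=M[124]=24
r5=24|19=27
r5=M[124]=24
r5=24-15=9
r0=124+4=128
r2=1-1=0
CMP r2, #0  (cmp 0,0)
BGT again: not taken
r5=9+6=15
STR r5, [112] → M[112]=15
halt.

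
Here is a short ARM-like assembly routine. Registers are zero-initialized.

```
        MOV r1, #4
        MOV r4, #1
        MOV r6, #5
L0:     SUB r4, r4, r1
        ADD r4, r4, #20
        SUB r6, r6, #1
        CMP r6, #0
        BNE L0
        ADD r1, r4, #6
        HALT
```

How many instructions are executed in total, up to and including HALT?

30

after MOV r1, #4: r1=4
after MOV r4, #1: r4=1
after MOV r6, #5: r6=5
after SUB r4, r4, r1: r4=1-4=-3
after ADD r4, r4, #20: r4=(-3)+20=17
after SUB r6, r6, #1: r6=5-1=4
CMP r6, #0  (cmp 4,0)
BNE L0: taken
after SUB r4, r4, r1: r4=17-4=13
after ADD r4, r4, #20: r4=13+20=33
after SUB r6, r6, #1: r6=4-1=3
CMP r6, #0  (cmp 3,0)
BNE L0: taken
after SUB r4, r4, r1: r4=33-4=29
after ADD r4, r4, #20: r4=29+20=49
after SUB r6, r6, #1: r6=3-1=2
CMP r6, #0  (cmp 2,0)
BNE L0: taken
after SUB r4, r4, r1: r4=49-4=45
after ADD r4, r4, #20: r4=45+20=65
after SUB r6, r6, #1: r6=2-1=1
CMP r6, #0  (cmp 1,0)
BNE L0: taken
after SUB r4, r4, r1: r4=65-4=61
after ADD r4, r4, #20: r4=61+20=81
after SUB r6, r6, #1: r6=1-1=0
CMP r6, #0  (cmp 0,0)
BNE L0: not taken
after ADD r1, r4, #6: r1=81+6=87
halt.
Total executed instructions: 30.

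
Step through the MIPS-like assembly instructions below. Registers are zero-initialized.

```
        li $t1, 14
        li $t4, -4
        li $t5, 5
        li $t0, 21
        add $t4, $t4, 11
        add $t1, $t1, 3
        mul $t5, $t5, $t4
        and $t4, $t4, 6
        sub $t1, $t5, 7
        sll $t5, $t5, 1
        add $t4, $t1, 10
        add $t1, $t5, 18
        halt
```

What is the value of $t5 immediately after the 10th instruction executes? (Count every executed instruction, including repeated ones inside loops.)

li $t1, 14 → $t1=14
li $t4, -4 → $t4=-4
li $t5, 5 → $t5=5
li $t0, 21 → $t0=21
add $t4, $t4, 11 → $t4=(-4)+11=7
add $t1, $t1, 3 → $t1=14+3=17
mul $t5, $t5, $t4 → $t5=5*7=35
and $t4, $t4, 6 → $t4=7&6=6
sub $t1, $t5, 7 → $t1=35-7=28
sll $t5, $t5, 1 → $t5=35<<1=70
After step 10: $t5 = 70.

70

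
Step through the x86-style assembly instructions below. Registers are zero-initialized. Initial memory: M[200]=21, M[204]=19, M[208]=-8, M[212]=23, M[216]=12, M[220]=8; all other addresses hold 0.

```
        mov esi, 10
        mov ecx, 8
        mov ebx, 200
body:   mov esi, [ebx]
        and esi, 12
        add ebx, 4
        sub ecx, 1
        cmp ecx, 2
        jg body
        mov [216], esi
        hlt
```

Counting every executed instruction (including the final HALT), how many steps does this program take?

esi=10
ecx=8
ebx=200
esi=M[200]=21
esi=21&12=4
ebx=200+4=204
ecx=8-1=7
cmp ecx, 2  (cmp 7,2)
jg body: taken
esi=M[204]=19
esi=19&12=0
ebx=204+4=208
ecx=7-1=6
cmp ecx, 2  (cmp 6,2)
jg body: taken
esi=M[208]=-8
esi=(-8)&12=8
ebx=208+4=212
ecx=6-1=5
cmp ecx, 2  (cmp 5,2)
jg body: taken
esi=M[212]=23
esi=23&12=4
ebx=212+4=216
ecx=5-1=4
cmp ecx, 2  (cmp 4,2)
jg body: taken
esi=M[216]=12
esi=12&12=12
ebx=216+4=220
ecx=4-1=3
cmp ecx, 2  (cmp 3,2)
jg body: taken
esi=M[220]=8
esi=8&12=8
ebx=220+4=224
ecx=3-1=2
cmp ecx, 2  (cmp 2,2)
jg body: not taken
mov [216], esi → M[216]=8
halt.
Total executed instructions: 41.

41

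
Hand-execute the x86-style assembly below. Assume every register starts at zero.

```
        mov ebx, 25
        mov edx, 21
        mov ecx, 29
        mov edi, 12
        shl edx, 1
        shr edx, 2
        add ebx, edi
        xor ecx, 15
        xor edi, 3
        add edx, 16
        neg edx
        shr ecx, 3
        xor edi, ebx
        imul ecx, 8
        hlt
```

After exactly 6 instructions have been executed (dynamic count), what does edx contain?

ebx=25
edx=21
ecx=29
edi=12
edx=21<<1=42
edx=42>>2=10
After step 6: edx = 10.

10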